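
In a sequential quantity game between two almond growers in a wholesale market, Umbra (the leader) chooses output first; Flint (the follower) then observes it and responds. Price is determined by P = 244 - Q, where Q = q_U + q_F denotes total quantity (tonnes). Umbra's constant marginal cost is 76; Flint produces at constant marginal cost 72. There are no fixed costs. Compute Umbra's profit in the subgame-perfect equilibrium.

The follower Flint best-responds to any q_U: π_F = (244 - Q)q_F - 72q_F.
Setting the follower's marginal profit to zero, 172 - q_U - 2q_F = 0, i.e. q_F = (172 - q_U)/2.
Umbra substitutes q_F(q_U) into its own profit: π_U = q_U(244 - q_U - (172 - q_U)/2) - 76q_U = (158 - (1/2)q_U)q_U - 76q_U.
Maximising: ∂π_U/∂q_U = 82 - q_U = 0, giving q_U = 82.
Then q_F = (172 - 82)/2 = 45.
Price P = 244 - 127 = 117.
Umbra's profit: (117 - 76)·82 = 3362.

3362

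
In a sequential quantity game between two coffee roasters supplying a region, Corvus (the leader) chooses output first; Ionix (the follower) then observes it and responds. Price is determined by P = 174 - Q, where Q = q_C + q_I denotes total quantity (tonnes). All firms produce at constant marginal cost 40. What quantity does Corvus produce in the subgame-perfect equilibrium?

67

The follower Ionix best-responds to any q_C: π_I = (174 - Q)q_I - 40q_I.
∂π_I/∂q_I = 134 - q_C - 2q_I = 0 gives the reaction function q_I = (134 - q_C)/2.
The leader anticipates this reaction. Substituting into P = 174 - Q gives P = 107 - (1/2)q_C, so π_C = (107 - (1/2)q_C)q_C - 40q_C.
The leader's first-order condition 67 - q_C = 0 yields q_C = 67.
Then q_I = (134 - 67)/2 = 67/2.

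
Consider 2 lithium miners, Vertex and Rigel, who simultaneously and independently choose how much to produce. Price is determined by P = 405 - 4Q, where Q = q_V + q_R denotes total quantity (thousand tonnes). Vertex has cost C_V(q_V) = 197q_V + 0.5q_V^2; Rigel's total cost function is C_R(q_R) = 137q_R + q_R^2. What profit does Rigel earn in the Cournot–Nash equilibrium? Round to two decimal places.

2279.40

Vertex's profit: π_V = (405 - 4Q)q_V - (197q_V + (1/2)q_V²). Setting ∂π_V/∂q_V = 0: 208 - 9q_V - 4(q_R) = 0.
Rigel's first-order condition: 268 - 10q_R - 4(q_V) = 0.
So q_V = (208 - 4q_R)/9 and q_R = (268 - 4q_V)/10.
Solving the pair: q_V = 504/37, q_R = 790/37.
Price P = 405 - 4·(1294/37) = 265.1081.
Rigel's profit: 265.1081·(790/37) - 137·(790/37) - (790/37)² = 2279.4010.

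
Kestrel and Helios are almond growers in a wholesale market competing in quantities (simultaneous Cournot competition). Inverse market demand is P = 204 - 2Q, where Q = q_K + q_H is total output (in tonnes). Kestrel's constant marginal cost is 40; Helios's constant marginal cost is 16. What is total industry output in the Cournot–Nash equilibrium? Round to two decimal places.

Kestrel's profit: π_K = (204 - 2Q)q_K - (40q_K). Setting ∂π_K/∂q_K = 0: 164 - 4q_K - 2(q_H) = 0.
Helios's profit: π_H = (204 - 2Q)q_H - (16q_H). Setting ∂π_H/∂q_H = 0: 188 - 4q_H - 2(q_K) = 0.
Best responses: q_K = (164 - 2q_H)/4, q_H = (188 - 2q_K)/4.
Solving the pair: q_K = 70/3, q_H = 106/3.
Total output Q = 70/3 + 106/3 = 176/3.

58.67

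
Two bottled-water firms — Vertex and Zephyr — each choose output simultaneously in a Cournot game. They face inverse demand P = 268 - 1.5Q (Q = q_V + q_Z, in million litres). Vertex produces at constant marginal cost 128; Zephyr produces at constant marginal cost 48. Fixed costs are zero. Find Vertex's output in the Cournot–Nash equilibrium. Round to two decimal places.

13.33

Vertex's profit: π_V = (268 - 1.5Q)q_V - (128q_V). Setting ∂π_V/∂q_V = 0: 140 - 3q_V - (3/2)(q_Z) = 0.
Zephyr's profit: π_Z = (268 - 1.5Q)q_Z - (48q_Z). Setting ∂π_Z/∂q_Z = 0: 220 - 3q_Z - (3/2)(q_V) = 0.
Rearranging gives the reaction functions q_V = (140 - (3/2)q_Z)/3 and q_Z = (220 - (3/2)q_V)/3.
Substituting one into the other gives q_V = 40/3 and q_Z = 200/3.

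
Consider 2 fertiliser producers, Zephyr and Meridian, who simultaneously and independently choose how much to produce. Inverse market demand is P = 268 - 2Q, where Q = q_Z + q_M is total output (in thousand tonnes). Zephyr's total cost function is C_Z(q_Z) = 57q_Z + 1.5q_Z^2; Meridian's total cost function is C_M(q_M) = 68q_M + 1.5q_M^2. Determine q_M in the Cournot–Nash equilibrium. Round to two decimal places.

21.73

Zephyr's profit: π_Z = (268 - 2Q)q_Z - (57q_Z + (3/2)q_Z²). Setting ∂π_Z/∂q_Z = 0: 211 - 7q_Z - 2(q_M) = 0.
Meridian's profit: π_M = (268 - 2Q)q_M - (68q_M + (3/2)q_M²). Setting ∂π_M/∂q_M = 0: 200 - 7q_M - 2(q_Z) = 0.
Rearranging gives the reaction functions q_Z = (211 - 2q_M)/7 and q_M = (200 - 2q_Z)/7.
Substituting one into the other gives q_Z = 359/15 and q_M = 326/15.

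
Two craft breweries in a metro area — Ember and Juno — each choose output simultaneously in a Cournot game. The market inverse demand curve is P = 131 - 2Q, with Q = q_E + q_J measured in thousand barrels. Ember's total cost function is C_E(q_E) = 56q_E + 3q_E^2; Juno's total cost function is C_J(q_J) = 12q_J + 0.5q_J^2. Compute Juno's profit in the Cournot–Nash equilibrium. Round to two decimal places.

1277.88

Ember's profit: π_E = (131 - 2Q)q_E - (56q_E + 3q_E²). Setting ∂π_E/∂q_E = 0: 75 - 10q_E - 2(q_J) = 0.
Juno's profit: π_J = (131 - 2Q)q_J - (12q_J + (1/2)q_J²). Setting ∂π_J/∂q_J = 0: 119 - 5q_J - 2(q_E) = 0.
Best responses: q_E = (75 - 2q_J)/10, q_J = (119 - 2q_E)/5.
Substituting one into the other gives q_E = 137/46 and q_J = 520/23.
Price P = 131 - 2·(1177/46) = 1836/23.
Juno's profit: (1836/23)·(520/23) - 12·(520/23) - (1/2)(520/23)² = 1277.8828.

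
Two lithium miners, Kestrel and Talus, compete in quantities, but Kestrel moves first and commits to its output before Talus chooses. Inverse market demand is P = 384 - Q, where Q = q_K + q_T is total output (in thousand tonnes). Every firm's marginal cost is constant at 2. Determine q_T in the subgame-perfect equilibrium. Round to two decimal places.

95.50

The follower Talus best-responds to any q_K: π_T = (384 - Q)q_T - 2q_T.
Setting the follower's marginal profit to zero, 382 - q_K - 2q_T = 0, i.e. q_T = (382 - q_K)/2.
The leader anticipates this reaction. Substituting into P = 384 - Q gives P = 193 - (1/2)q_K, so π_K = (193 - (1/2)q_K)q_K - 2q_K.
Maximising: ∂π_K/∂q_K = 191 - q_K = 0, giving q_K = 191.
Then q_T = (382 - 191)/2 = 191/2.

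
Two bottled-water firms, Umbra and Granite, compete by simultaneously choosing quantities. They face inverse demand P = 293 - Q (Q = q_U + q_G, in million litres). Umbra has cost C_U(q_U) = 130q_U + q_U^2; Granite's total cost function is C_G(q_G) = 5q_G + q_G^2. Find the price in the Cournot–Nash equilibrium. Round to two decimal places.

Umbra's profit: π_U = (293 - Q)q_U - (130q_U + q_U²). Setting ∂π_U/∂q_U = 0: 163 - 4q_U - (q_G) = 0.
Granite's profit: π_G = (293 - Q)q_G - (5q_G + q_G²). Setting ∂π_G/∂q_G = 0: 288 - 4q_G - (q_U) = 0.
Best responses: q_U = (163 - q_G)/4, q_G = (288 - q_U)/4.
Solving the pair: q_U = 364/15, q_G = 989/15.
Total output Q = 451/5, so price P = 293 - 451/5 = 1014/5.

202.80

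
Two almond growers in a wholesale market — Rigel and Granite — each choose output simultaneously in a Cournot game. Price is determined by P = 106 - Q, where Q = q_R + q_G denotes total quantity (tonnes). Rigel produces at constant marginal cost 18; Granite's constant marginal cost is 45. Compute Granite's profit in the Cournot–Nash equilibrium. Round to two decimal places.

Rigel's profit: π_R = (106 - Q)q_R - (18q_R). Setting ∂π_R/∂q_R = 0: 88 - 2q_R - (q_G) = 0.
Granite's profit: π_G = (106 - Q)q_G - (45q_G). Setting ∂π_G/∂q_G = 0: 61 - 2q_G - (q_R) = 0.
Rearranging gives the reaction functions q_R = (88 - q_G)/2 and q_G = (61 - q_R)/2.
Substituting one into the other gives q_R = 115/3 and q_G = 34/3.
Price P = 106 - 149/3 = 169/3.
Granite's profit: (169/3 - 45)·(34/3) = 1156/9.

128.44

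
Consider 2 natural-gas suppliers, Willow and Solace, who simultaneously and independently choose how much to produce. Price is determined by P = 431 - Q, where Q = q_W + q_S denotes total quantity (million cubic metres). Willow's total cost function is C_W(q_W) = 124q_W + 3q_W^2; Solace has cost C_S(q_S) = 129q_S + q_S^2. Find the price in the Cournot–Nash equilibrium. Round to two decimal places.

333.10

Willow's profit: π_W = (431 - Q)q_W - (124q_W + 3q_W²). Setting ∂π_W/∂q_W = 0: 307 - 8q_W - (q_S) = 0.
Solace's first-order condition: 302 - 4q_S - (q_W) = 0.
Best responses: q_W = (307 - q_S)/8, q_S = (302 - q_W)/4.
Substituting one into the other gives q_W = 926/31 and q_S = 68.0323.
Total output Q = 97.9032, so price P = 431 - 97.9032 = 333.0968.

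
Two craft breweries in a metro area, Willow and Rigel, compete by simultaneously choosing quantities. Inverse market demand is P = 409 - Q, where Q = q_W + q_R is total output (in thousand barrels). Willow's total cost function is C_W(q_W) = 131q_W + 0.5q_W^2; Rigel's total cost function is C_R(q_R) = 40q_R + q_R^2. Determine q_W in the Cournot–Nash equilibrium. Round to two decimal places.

Willow's profit: π_W = (409 - Q)q_W - (131q_W + (1/2)q_W²). Setting ∂π_W/∂q_W = 0: 278 - 3q_W - (q_R) = 0.
Rigel's profit: π_R = (409 - Q)q_R - (40q_R + q_R²). Setting ∂π_R/∂q_R = 0: 369 - 4q_R - (q_W) = 0.
So q_W = (278 - q_R)/3 and q_R = (369 - q_W)/4.
Substituting one into the other gives q_W = 743/11 and q_R = 829/11.

67.55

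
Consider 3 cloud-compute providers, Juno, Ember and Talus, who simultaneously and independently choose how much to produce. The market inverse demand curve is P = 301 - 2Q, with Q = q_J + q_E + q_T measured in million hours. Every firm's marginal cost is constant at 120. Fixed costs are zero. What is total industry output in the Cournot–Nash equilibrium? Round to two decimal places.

67.88

Each firm earns π_i = (301 - 2Q)q_i - 120q_i.
First-order condition (treating rivals' output as given): 181 - 4q_i - 2·Σ_{j≠i} q_j = 0.
With identical firms every q_j equals q_i, so Σ_{j≠i} q_j = 2q_i and 181 = 8q_i, giving q_i = 181/8.
Total output Q = 181/8 + 181/8 + 181/8 = 543/8.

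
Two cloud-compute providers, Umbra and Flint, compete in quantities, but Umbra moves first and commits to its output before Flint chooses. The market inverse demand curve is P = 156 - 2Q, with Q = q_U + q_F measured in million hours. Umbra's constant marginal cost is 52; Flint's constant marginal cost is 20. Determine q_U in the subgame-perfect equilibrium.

18

Solve by backward induction. Given q_U, the follower Flint maximises π_F = (156 - 2q_U - 2q_F)q_F - 20q_F.
Follower FOC: 136 - 2q_U - 4q_F = 0, so q_F(q_U) = (136 - 2q_U)/4.
The leader anticipates this reaction. Substituting into P = 156 - 2Q gives P = 88 - q_U, so π_U = (88 - q_U)q_U - 52q_U.
Leader FOC: 36 - 2q_U = 0, so q_U = 18.
Then q_F = (136 - 2·18)/4 = 25.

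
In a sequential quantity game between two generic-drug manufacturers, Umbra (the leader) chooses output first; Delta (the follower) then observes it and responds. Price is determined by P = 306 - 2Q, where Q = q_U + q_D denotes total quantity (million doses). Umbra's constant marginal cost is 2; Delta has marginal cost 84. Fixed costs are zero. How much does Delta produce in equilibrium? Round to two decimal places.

7.25

Solve by backward induction. Given q_U, the follower Delta maximises π_D = (306 - 2q_U - 2q_D)q_D - 84q_D.
Follower FOC: 222 - 2q_U - 4q_D = 0, so q_D(q_U) = (222 - 2q_U)/4.
Umbra substitutes q_D(q_U) into its own profit: π_U = q_U(306 - 2q_U - (222 - 2q_U)/2) - 2q_U = (195 - q_U)q_U - 2q_U.
The leader's first-order condition 193 - 2q_U = 0 yields q_U = 193/2.
Then q_D = (222 - 2·(193/2))/4 = 29/4.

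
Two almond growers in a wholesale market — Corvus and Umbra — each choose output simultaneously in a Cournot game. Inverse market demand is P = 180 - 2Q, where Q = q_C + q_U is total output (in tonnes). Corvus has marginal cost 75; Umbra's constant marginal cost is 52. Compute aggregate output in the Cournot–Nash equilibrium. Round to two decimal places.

Corvus's profit: π_C = (180 - 2Q)q_C - (75q_C). Setting ∂π_C/∂q_C = 0: 105 - 4q_C - 2(q_U) = 0.
Umbra's profit: π_U = (180 - 2Q)q_U - (52q_U). Setting ∂π_U/∂q_U = 0: 128 - 4q_U - 2(q_C) = 0.
Rearranging gives the reaction functions q_C = (105 - 2q_U)/4 and q_U = (128 - 2q_C)/4.
Solving the pair: q_C = 41/3, q_U = 151/6.
Total output Q = 41/3 + 151/6 = 233/6.

38.83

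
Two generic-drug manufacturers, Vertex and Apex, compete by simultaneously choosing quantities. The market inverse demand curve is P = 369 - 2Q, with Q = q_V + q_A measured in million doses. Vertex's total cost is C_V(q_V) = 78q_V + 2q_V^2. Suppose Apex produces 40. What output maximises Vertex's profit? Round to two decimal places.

With the rival's output fixed at 40, Vertex's profit is π_V = (369 - 2·40 - 2q_V)q_V - (78q_V + 2q_V²) = (289 - 2q_V)q_V - (78q_V + 2q_V²).
∂π_V/∂q_V = 211 - 8q_V = 0, so q_V = 211/8.

26.38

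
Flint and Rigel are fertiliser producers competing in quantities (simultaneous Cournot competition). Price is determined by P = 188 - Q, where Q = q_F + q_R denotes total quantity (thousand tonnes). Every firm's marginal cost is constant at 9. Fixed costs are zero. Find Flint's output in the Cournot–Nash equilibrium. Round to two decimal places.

59.67

A representative firm's profit is π_i = q_i(188 - Q) - 9q_i.
First-order condition (treating rivals' output as given): 179 - 2q_i - q_j = 0.
With identical firms every q_j equals q_i, so q_j = q_i and 179 = 3q_i, giving q_i = 179/3.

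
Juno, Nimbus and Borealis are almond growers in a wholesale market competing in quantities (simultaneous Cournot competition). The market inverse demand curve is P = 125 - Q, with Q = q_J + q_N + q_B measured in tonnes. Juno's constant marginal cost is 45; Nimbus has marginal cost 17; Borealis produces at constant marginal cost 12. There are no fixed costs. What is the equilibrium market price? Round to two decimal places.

49.75

Juno's profit: π_J = (125 - Q)q_J - (45q_J). Setting ∂π_J/∂q_J = 0: 80 - 2q_J - (q_N + q_B) = 0.
Nimbus's first-order condition: 108 - 2q_N - (q_J + q_B) = 0.
Borealis's first-order condition: 113 - 2q_B - (q_J + q_N) = 0.
Summing all 3 equations gives 301 − 4Q = 0, hence Q = 301/4.
Back-substituting: q_J = (80 − 301/4) = 19/4, q_N = (108 − 301/4) = 131/4, q_B = (113 − 301/4) = 151/4.
Total output Q = 301/4, so price P = 125 - 301/4 = 199/4.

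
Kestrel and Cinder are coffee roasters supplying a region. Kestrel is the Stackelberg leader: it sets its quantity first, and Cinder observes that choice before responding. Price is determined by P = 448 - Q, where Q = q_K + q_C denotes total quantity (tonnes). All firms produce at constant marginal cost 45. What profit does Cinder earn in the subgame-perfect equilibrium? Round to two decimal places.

10150.56

The follower Cinder best-responds to any q_K: π_C = (448 - Q)q_C - 45q_C.
Setting the follower's marginal profit to zero, 403 - q_K - 2q_C = 0, i.e. q_C = (403 - q_K)/2.
Kestrel substitutes q_C(q_K) into its own profit: π_K = q_K(448 - q_K - (403 - q_K)/2) - 45q_K = (493/2 - (1/2)q_K)q_K - 45q_K.
Maximising: ∂π_K/∂q_K = 403/2 - q_K = 0, giving q_K = 403/2.
Then q_C = (403 - 403/2)/2 = 403/4.
Price P = 448 - 1209/4 = 583/4.
Cinder's profit: (583/4 - 45)·(403/4) = 10150.5625.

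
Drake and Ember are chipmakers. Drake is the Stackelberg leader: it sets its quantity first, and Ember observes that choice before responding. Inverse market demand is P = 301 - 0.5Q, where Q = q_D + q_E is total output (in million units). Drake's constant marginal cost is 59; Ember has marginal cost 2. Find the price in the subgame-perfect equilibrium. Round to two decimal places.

105.25

Solve by backward induction. Given q_D, the follower Ember maximises π_E = (301 - (1/2)q_D - (1/2)q_E)q_E - 2q_E.
Setting the follower's marginal profit to zero, 299 - (1/2)q_D - q_E = 0, i.e. q_E = (299 - (1/2)q_D).
The leader anticipates this reaction. Substituting into P = 301 - 0.5Q gives P = 303/2 - (1/4)q_D, so π_D = (303/2 - (1/4)q_D)q_D - 59q_D.
Maximising: ∂π_D/∂q_D = 185/2 - (1/2)q_D = 0, giving q_D = 185.
Then q_E = (299 - (1/2)·185) = 413/2.
Total output Q = 783/2, so price P = 301 - (1/2)·(783/2) = 421/4.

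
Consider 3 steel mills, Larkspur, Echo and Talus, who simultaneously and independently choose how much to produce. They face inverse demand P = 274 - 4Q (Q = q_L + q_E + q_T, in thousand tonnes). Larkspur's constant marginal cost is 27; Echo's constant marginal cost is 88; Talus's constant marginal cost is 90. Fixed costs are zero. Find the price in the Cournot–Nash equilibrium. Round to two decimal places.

119.75

Larkspur's profit: π_L = (274 - 4Q)q_L - (27q_L). Setting ∂π_L/∂q_L = 0: 247 - 8q_L - 4(q_E + q_T) = 0.
Echo's first-order condition: 186 - 8q_E - 4(q_L + q_T) = 0.
Talus's first-order condition: 184 - 8q_T - 4(q_L + q_E) = 0.
Summing all 3 equations gives 617 − 16Q = 0, hence Q = 617/16.
Back-substituting: q_L = (247 − 617/4)/4 = 371/16, q_E = (186 − 617/4)/4 = 127/16, q_T = (184 − 617/4)/4 = 119/16.
Total output Q = 617/16, so price P = 274 - 4·(617/16) = 479/4.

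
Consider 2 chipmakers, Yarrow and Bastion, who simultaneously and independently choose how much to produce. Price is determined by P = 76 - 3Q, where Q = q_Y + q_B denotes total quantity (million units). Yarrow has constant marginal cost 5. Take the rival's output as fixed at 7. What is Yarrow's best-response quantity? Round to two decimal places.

8.33

With the rival's output fixed at 7, Yarrow's profit is π_Y = (76 - 3·7 - 3q_Y)q_Y - (5q_Y) = (55 - 3q_Y)q_Y - (5q_Y).
∂π_Y/∂q_Y = 50 - 6q_Y = 0, so q_Y = 25/3.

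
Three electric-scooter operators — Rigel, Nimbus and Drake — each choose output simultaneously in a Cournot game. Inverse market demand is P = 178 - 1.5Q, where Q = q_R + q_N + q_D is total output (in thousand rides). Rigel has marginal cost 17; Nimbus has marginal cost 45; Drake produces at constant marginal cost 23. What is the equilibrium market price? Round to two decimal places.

65.75

Rigel's profit: π_R = (178 - 1.5Q)q_R - (17q_R). Setting ∂π_R/∂q_R = 0: 161 - 3q_R - (3/2)(q_N + q_D) = 0.
Nimbus's first-order condition: 133 - 3q_N - (3/2)(q_R + q_D) = 0.
Drake's first-order condition: 155 - 3q_D - (3/2)(q_R + q_N) = 0.
Summing all 3 equations gives 449 − 6Q = 0, hence Q = 449/6.
Back-substituting: q_R = (161 − 449/4)/(3/2) = 65/2, q_N = (133 − 449/4)/(3/2) = 83/6, q_D = (155 − 449/4)/(3/2) = 57/2.
Total output Q = 449/6, so price P = 178 - (3/2)·(449/6) = 263/4.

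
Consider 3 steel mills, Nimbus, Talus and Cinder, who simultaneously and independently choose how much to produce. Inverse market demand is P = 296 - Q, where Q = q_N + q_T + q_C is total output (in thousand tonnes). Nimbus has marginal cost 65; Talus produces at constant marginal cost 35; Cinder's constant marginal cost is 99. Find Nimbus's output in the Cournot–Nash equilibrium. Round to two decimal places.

58.75

Nimbus's profit: π_N = (296 - Q)q_N - (65q_N). Setting ∂π_N/∂q_N = 0: 231 - 2q_N - (q_T + q_C) = 0.
Talus's profit: π_T = (296 - Q)q_T - (35q_T). Setting ∂π_T/∂q_T = 0: 261 - 2q_T - (q_N + q_C) = 0.
Cinder's profit: π_C = (296 - Q)q_C - (99q_C). Setting ∂π_C/∂q_C = 0: 197 - 2q_C - (q_N + q_T) = 0.
Adding the 3 first-order conditions: 689 − 4Q = 0, so Q = 689/4.
Back-substituting: q_N = (231 − 689/4) = 235/4, q_T = (261 − 689/4) = 355/4, q_C = (197 − 689/4) = 99/4.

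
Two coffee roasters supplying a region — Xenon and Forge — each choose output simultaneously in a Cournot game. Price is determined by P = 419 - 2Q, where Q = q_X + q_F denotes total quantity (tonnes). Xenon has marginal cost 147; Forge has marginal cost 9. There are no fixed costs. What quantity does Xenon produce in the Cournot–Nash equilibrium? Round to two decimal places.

22.33

Xenon's profit: π_X = (419 - 2Q)q_X - (147q_X). Setting ∂π_X/∂q_X = 0: 272 - 4q_X - 2(q_F) = 0.
Forge's profit: π_F = (419 - 2Q)q_F - (9q_F). Setting ∂π_F/∂q_F = 0: 410 - 4q_F - 2(q_X) = 0.
Best responses: q_X = (272 - 2q_F)/4, q_F = (410 - 2q_X)/4.
Substituting one into the other gives q_X = 67/3 and q_F = 274/3.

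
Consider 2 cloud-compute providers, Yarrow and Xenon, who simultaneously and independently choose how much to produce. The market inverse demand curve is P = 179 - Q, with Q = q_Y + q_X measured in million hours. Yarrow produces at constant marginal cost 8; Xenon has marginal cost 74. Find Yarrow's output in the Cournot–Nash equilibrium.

79

Yarrow's profit: π_Y = (179 - Q)q_Y - (8q_Y). Setting ∂π_Y/∂q_Y = 0: 171 - 2q_Y - (q_X) = 0.
Xenon's profit: π_X = (179 - Q)q_X - (74q_X). Setting ∂π_X/∂q_X = 0: 105 - 2q_X - (q_Y) = 0.
Best responses: q_Y = (171 - q_X)/2, q_X = (105 - q_Y)/2.
Solving the pair: q_Y = 79, q_X = 13.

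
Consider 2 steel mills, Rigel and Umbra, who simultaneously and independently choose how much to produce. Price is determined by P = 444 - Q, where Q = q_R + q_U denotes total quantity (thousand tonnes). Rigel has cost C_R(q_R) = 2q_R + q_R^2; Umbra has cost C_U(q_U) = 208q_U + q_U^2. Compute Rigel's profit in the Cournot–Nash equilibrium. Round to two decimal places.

20862.44

Rigel's profit: π_R = (444 - Q)q_R - (2q_R + q_R²). Setting ∂π_R/∂q_R = 0: 442 - 4q_R - (q_U) = 0.
Umbra's profit: π_U = (444 - Q)q_U - (208q_U + q_U²). Setting ∂π_U/∂q_U = 0: 236 - 4q_U - (q_R) = 0.
So q_R = (442 - q_U)/4 and q_U = (236 - q_R)/4.
Solving the pair: q_R = 1532/15, q_U = 502/15.
Price P = 444 - 678/5 = 1542/5.
Rigel's profit: (1542/5)·(1532/15) - 2·(1532/15) - (1532/15)² = 20862.4356.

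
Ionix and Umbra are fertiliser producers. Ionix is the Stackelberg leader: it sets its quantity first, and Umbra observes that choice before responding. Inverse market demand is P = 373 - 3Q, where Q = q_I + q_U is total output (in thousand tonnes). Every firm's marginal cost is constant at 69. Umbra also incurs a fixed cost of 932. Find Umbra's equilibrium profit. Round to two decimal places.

993.33

Solve by backward induction. Given q_I, the follower Umbra maximises π_U = (373 - 3q_I - 3q_U)q_U - 69q_U.
Setting the follower's marginal profit to zero, 304 - 3q_I - 6q_U = 0, i.e. q_U = (304 - 3q_I)/6.
The leader anticipates this reaction. Substituting into P = 373 - 3Q gives P = 221 - (3/2)q_I, so π_I = (221 - (3/2)q_I)q_I - 69q_I.
Maximising: ∂π_I/∂q_I = 152 - 3q_I = 0, giving q_I = 152/3.
Then q_U = (304 - 3·(152/3))/6 = 76/3.
Price P = 373 - 3·76 = 145.
Umbra's profit: (145 - 69)·(76/3) - 932 = 993.3333.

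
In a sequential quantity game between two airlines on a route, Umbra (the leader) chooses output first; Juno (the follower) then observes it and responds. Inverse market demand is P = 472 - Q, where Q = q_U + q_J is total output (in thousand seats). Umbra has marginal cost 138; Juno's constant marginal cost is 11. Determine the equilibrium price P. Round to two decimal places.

189.75

Solve by backward induction. Given q_U, the follower Juno maximises π_J = (472 - q_U - q_J)q_J - 11q_J.
Follower FOC: 461 - q_U - 2q_J = 0, so q_J(q_U) = (461 - q_U)/2.
The leader anticipates this reaction. Substituting into P = 472 - Q gives P = 483/2 - (1/2)q_U, so π_U = (483/2 - (1/2)q_U)q_U - 138q_U.
The leader's first-order condition 207/2 - q_U = 0 yields q_U = 207/2.
Then q_J = (461 - 207/2)/2 = 715/4.
Total output Q = 1129/4, so price P = 472 - 1129/4 = 759/4.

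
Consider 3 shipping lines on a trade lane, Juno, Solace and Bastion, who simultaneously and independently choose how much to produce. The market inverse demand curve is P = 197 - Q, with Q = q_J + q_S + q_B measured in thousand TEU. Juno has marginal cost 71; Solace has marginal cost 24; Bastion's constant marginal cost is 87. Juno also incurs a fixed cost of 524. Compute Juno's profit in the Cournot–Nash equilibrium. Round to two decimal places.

Juno's profit: π_J = (197 - Q)q_J - (71q_J). Setting ∂π_J/∂q_J = 0: 126 - 2q_J - (q_S + q_B) = 0.
Solace's first-order condition: 173 - 2q_S - (q_J + q_B) = 0.
Bastion's first-order condition: 110 - 2q_B - (q_J + q_S) = 0.
Adding the 3 conditions: 409 − 2Q − 2Q = 0, i.e. Q = 409/4.
Back-substituting: q_J = (126 − 409/4) = 95/4, q_S = (173 − 409/4) = 283/4, q_B = (110 − 409/4) = 31/4.
Price P = 197 - 409/4 = 379/4.
Juno's profit: (379/4 - 71)·(95/4) - 524 = 641/16.

40.06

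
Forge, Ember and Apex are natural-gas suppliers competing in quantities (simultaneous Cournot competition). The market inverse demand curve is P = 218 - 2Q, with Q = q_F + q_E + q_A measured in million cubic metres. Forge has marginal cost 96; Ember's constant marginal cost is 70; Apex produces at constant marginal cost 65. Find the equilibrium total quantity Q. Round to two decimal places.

52.88

Forge's profit: π_F = (218 - 2Q)q_F - (96q_F). Setting ∂π_F/∂q_F = 0: 122 - 4q_F - 2(q_E + q_A) = 0.
Ember's first-order condition: 148 - 4q_E - 2(q_F + q_A) = 0.
Apex's profit: π_A = (218 - 2Q)q_A - (65q_A). Setting ∂π_A/∂q_A = 0: 153 - 4q_A - 2(q_F + q_E) = 0.
Adding the 3 first-order conditions: 423 − 8Q = 0, so Q = 423/8.
Back-substituting: q_F = (122 − 423/4)/2 = 65/8, q_E = (148 − 423/4)/2 = 169/8, q_A = (153 − 423/4)/2 = 189/8.
Total output Q = 65/8 + 169/8 + 189/8 = 423/8.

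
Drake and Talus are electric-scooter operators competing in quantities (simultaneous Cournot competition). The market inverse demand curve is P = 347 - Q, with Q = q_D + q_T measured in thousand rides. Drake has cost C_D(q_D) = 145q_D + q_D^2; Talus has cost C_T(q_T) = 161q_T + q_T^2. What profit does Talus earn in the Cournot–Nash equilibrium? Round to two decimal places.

2611.24

Drake's profit: π_D = (347 - Q)q_D - (145q_D + q_D²). Setting ∂π_D/∂q_D = 0: 202 - 4q_D - (q_T) = 0.
Talus's profit: π_T = (347 - Q)q_T - (161q_T + q_T²). Setting ∂π_T/∂q_T = 0: 186 - 4q_T - (q_D) = 0.
So q_D = (202 - q_T)/4 and q_T = (186 - q_D)/4.
Solving the pair: q_D = 622/15, q_T = 542/15.
Price P = 347 - 388/5 = 1347/5.
Talus's profit: (1347/5)·(542/15) - 161·(542/15) - (542/15)² = 2611.2356.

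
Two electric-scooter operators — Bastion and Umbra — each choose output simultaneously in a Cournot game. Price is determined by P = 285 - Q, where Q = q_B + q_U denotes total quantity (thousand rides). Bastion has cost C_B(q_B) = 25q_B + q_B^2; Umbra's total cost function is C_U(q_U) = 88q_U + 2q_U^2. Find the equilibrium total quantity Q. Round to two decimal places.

82.22

Bastion's profit: π_B = (285 - Q)q_B - (25q_B + q_B²). Setting ∂π_B/∂q_B = 0: 260 - 4q_B - (q_U) = 0.
Umbra's first-order condition: 197 - 6q_U - (q_B) = 0.
Best responses: q_B = (260 - q_U)/4, q_U = (197 - q_B)/6.
Solving the pair: q_B = 1363/23, q_U = 528/23.
Total output Q = 1363/23 + 528/23 = 1891/23.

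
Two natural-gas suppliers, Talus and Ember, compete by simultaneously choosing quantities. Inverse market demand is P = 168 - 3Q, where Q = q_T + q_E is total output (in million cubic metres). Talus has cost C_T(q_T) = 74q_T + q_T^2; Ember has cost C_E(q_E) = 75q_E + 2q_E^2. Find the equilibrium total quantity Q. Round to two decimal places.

Talus's profit: π_T = (168 - 3Q)q_T - (74q_T + q_T²). Setting ∂π_T/∂q_T = 0: 94 - 8q_T - 3(q_E) = 0.
Ember's profit: π_E = (168 - 3Q)q_E - (75q_E + 2q_E²). Setting ∂π_E/∂q_E = 0: 93 - 10q_E - 3(q_T) = 0.
Best responses: q_T = (94 - 3q_E)/8, q_E = (93 - 3q_T)/10.
Substituting one into the other gives q_T = 661/71 and q_E = 462/71.
Total output Q = 661/71 + 462/71 = 1123/71.

15.82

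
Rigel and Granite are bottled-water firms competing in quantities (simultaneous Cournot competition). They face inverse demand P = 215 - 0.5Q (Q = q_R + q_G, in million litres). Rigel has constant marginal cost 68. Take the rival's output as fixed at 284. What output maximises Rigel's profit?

5

With the rival's output fixed at 284, Rigel's profit is π_R = (215 - (1/2)·284 - (1/2)q_R)q_R - (68q_R) = (73 - (1/2)q_R)q_R - (68q_R).
∂π_R/∂q_R = 5 - q_R = 0, so q_R = 5.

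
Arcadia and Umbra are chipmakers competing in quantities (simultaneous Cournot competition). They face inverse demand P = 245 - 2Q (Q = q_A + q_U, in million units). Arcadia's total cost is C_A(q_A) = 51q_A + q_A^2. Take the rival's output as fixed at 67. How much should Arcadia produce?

10

With the rival's output fixed at 67, Arcadia's profit is π_A = (245 - 2·67 - 2q_A)q_A - (51q_A + q_A²) = (111 - 2q_A)q_A - (51q_A + q_A²).
∂π_A/∂q_A = 60 - 6q_A = 0, so q_A = 10.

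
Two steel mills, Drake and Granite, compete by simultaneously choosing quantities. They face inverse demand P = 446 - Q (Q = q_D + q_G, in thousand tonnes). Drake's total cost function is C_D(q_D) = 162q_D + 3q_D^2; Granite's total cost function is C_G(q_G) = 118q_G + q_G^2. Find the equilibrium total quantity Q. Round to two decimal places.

101.55

Drake's profit: π_D = (446 - Q)q_D - (162q_D + 3q_D²). Setting ∂π_D/∂q_D = 0: 284 - 8q_D - (q_G) = 0.
Granite's profit: π_G = (446 - Q)q_G - (118q_G + q_G²). Setting ∂π_G/∂q_G = 0: 328 - 4q_G - (q_D) = 0.
Rearranging gives the reaction functions q_D = (284 - q_G)/8 and q_G = (328 - q_D)/4.
Solving the pair: q_D = 808/31, q_G = 75.4839.
Total output Q = 808/31 + 75.4839 = 101.5484.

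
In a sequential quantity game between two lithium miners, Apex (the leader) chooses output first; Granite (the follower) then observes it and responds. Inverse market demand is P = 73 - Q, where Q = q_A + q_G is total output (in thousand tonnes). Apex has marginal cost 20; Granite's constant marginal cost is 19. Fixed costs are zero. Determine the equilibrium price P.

33

Solve by backward induction. Given q_A, the follower Granite maximises π_G = (73 - q_A - q_G)q_G - 19q_G.
Follower FOC: 54 - q_A - 2q_G = 0, so q_G(q_A) = (54 - q_A)/2.
Apex substitutes q_G(q_A) into its own profit: π_A = q_A(73 - q_A - (54 - q_A)/2) - 20q_A = (46 - (1/2)q_A)q_A - 20q_A.
The leader's first-order condition 26 - q_A = 0 yields q_A = 26.
Then q_G = (54 - 26)/2 = 14.
Total output Q = 40, so price P = 73 - 40 = 33.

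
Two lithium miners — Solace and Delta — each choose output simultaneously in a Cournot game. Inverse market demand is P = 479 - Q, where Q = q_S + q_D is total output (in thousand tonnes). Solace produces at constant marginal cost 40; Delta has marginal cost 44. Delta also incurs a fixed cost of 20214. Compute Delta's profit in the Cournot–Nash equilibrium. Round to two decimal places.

Solace's profit: π_S = (479 - Q)q_S - (40q_S). Setting ∂π_S/∂q_S = 0: 439 - 2q_S - (q_D) = 0.
Delta's first-order condition: 435 - 2q_D - (q_S) = 0.
Rearranging gives the reaction functions q_S = (439 - q_D)/2 and q_D = (435 - q_S)/2.
Solving the pair: q_S = 443/3, q_D = 431/3.
Price P = 479 - 874/3 = 563/3.
Delta's profit: (563/3 - 44)·(431/3) - 20214 = 426.1111.

426.11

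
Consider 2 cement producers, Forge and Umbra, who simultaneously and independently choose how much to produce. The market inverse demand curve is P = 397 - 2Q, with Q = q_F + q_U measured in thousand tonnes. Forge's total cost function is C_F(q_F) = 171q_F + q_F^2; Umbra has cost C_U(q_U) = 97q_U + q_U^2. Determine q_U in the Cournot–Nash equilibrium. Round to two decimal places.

Forge's profit: π_F = (397 - 2Q)q_F - (171q_F + q_F²). Setting ∂π_F/∂q_F = 0: 226 - 6q_F - 2(q_U) = 0.
Umbra's first-order condition: 300 - 6q_U - 2(q_F) = 0.
Rearranging gives the reaction functions q_F = (226 - 2q_U)/6 and q_U = (300 - 2q_F)/6.
Substituting one into the other gives q_F = 189/8 and q_U = 337/8.

42.13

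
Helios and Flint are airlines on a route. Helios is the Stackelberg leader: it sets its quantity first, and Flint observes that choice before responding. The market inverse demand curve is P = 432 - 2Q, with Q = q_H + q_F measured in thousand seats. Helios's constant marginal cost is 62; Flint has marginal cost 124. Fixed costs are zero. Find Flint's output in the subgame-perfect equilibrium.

Solve by backward induction. Given q_H, the follower Flint maximises π_F = (432 - 2q_H - 2q_F)q_F - 124q_F.
Setting the follower's marginal profit to zero, 308 - 2q_H - 4q_F = 0, i.e. q_F = (308 - 2q_H)/4.
Helios substitutes q_F(q_H) into its own profit: π_H = q_H(432 - 2q_H - (308 - 2q_H)/2) - 62q_H = (278 - q_H)q_H - 62q_H.
Maximising: ∂π_H/∂q_H = 216 - 2q_H = 0, giving q_H = 108.
Then q_F = (308 - 2·108)/4 = 23.

23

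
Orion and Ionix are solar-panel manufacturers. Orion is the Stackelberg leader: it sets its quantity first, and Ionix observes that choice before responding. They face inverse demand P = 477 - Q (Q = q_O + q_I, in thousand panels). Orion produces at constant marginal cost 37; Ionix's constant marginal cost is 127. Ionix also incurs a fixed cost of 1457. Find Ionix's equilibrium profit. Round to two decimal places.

349.25

The follower Ionix best-responds to any q_O: π_I = (477 - Q)q_I - 127q_I.
Setting the follower's marginal profit to zero, 350 - q_O - 2q_I = 0, i.e. q_I = (350 - q_O)/2.
Orion substitutes q_I(q_O) into its own profit: π_O = q_O(477 - q_O - (350 - q_O)/2) - 37q_O = (302 - (1/2)q_O)q_O - 37q_O.
Maximising: ∂π_O/∂q_O = 265 - q_O = 0, giving q_O = 265.
Then q_I = (350 - 265)/2 = 85/2.
Price P = 477 - 615/2 = 339/2.
Ionix's profit: (339/2 - 127)·(85/2) - 1457 = 1397/4.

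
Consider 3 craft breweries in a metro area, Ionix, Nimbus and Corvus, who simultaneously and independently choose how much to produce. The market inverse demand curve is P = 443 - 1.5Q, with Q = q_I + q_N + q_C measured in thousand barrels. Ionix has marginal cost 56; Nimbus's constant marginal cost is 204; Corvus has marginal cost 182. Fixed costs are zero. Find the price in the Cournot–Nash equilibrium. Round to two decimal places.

Ionix's profit: π_I = (443 - 1.5Q)q_I - (56q_I). Setting ∂π_I/∂q_I = 0: 387 - 3q_I - (3/2)(q_N + q_C) = 0.
Nimbus's profit: π_N = (443 - 1.5Q)q_N - (204q_N). Setting ∂π_N/∂q_N = 0: 239 - 3q_N - (3/2)(q_I + q_C) = 0.
Corvus's profit: π_C = (443 - 1.5Q)q_C - (182q_C). Setting ∂π_C/∂q_C = 0: 261 - 3q_C - (3/2)(q_I + q_N) = 0.
Adding the 3 first-order conditions: 887 − 6Q = 0, so Q = 887/6.
Back-substituting: q_I = (387 − 887/4)/(3/2) = 661/6, q_N = (239 − 887/4)/(3/2) = 23/2, q_C = (261 − 887/4)/(3/2) = 157/6.
Total output Q = 887/6, so price P = 443 - (3/2)·(887/6) = 885/4.

221.25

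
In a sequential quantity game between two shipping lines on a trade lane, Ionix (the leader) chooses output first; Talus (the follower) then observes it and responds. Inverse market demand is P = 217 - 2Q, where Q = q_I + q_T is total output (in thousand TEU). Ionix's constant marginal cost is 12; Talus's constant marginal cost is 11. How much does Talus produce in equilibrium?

26

The follower Talus best-responds to any q_I: π_T = (217 - 2Q)q_T - 11q_T.
∂π_T/∂q_T = 206 - 2q_I - 4q_T = 0 gives the reaction function q_T = (206 - 2q_I)/4.
Ionix substitutes q_T(q_I) into its own profit: π_I = q_I(217 - 2q_I - (206 - 2q_I)/2) - 12q_I = (114 - q_I)q_I - 12q_I.
The leader's first-order condition 102 - 2q_I = 0 yields q_I = 51.
Then q_T = (206 - 2·51)/4 = 26.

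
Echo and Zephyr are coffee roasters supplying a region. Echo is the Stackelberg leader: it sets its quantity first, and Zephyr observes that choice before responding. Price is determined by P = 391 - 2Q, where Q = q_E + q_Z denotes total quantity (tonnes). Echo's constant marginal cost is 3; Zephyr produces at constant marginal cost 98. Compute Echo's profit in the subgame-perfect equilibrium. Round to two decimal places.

14580.56

The follower Zephyr best-responds to any q_E: π_Z = (391 - 2Q)q_Z - 98q_Z.
∂π_Z/∂q_Z = 293 - 2q_E - 4q_Z = 0 gives the reaction function q_Z = (293 - 2q_E)/4.
The leader anticipates this reaction. Substituting into P = 391 - 2Q gives P = 489/2 - q_E, so π_E = (489/2 - q_E)q_E - 3q_E.
Leader FOC: 483/2 - 2q_E = 0, so q_E = 483/4.
Then q_Z = (293 - 2·(483/4))/4 = 103/8.
Price P = 391 - 2·(1069/8) = 495/4.
Echo's profit: (495/4 - 3)·(483/4) = 14580.5625.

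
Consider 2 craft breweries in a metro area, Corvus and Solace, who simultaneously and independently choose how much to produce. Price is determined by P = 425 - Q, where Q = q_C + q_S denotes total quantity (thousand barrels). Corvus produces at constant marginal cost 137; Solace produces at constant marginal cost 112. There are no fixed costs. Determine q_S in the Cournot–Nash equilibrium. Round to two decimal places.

112.67

Corvus's profit: π_C = (425 - Q)q_C - (137q_C). Setting ∂π_C/∂q_C = 0: 288 - 2q_C - (q_S) = 0.
Solace's profit: π_S = (425 - Q)q_S - (112q_S). Setting ∂π_S/∂q_S = 0: 313 - 2q_S - (q_C) = 0.
Rearranging gives the reaction functions q_C = (288 - q_S)/2 and q_S = (313 - q_C)/2.
Substituting one into the other gives q_C = 263/3 and q_S = 338/3.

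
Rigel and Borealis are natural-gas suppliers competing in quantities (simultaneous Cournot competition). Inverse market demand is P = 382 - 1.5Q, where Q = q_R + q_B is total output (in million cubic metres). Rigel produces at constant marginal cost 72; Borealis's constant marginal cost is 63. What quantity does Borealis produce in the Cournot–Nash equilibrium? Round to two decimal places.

Rigel's profit: π_R = (382 - 1.5Q)q_R - (72q_R). Setting ∂π_R/∂q_R = 0: 310 - 3q_R - (3/2)(q_B) = 0.
Borealis's first-order condition: 319 - 3q_B - (3/2)(q_R) = 0.
So q_R = (310 - (3/2)q_B)/3 and q_B = (319 - (3/2)q_R)/3.
Solving the pair: q_R = 602/9, q_B = 656/9.

72.89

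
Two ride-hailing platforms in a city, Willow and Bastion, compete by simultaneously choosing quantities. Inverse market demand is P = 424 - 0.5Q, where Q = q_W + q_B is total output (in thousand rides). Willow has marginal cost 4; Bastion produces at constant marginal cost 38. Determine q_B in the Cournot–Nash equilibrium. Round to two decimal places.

234.67

Willow's profit: π_W = (424 - 0.5Q)q_W - (4q_W). Setting ∂π_W/∂q_W = 0: 420 - q_W - (1/2)(q_B) = 0.
Bastion's profit: π_B = (424 - 0.5Q)q_B - (38q_B). Setting ∂π_B/∂q_B = 0: 386 - q_B - (1/2)(q_W) = 0.
Best responses: q_W = (420 - (1/2)q_B), q_B = (386 - (1/2)q_W).
Substituting one into the other gives q_W = 908/3 and q_B = 704/3.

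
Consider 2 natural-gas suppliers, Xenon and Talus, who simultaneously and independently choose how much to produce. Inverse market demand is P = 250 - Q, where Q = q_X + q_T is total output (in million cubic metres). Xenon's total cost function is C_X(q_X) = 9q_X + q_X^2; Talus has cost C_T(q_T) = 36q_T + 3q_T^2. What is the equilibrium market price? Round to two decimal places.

174.87

Xenon's profit: π_X = (250 - Q)q_X - (9q_X + q_X²). Setting ∂π_X/∂q_X = 0: 241 - 4q_X - (q_T) = 0.
Talus's profit: π_T = (250 - Q)q_T - (36q_T + 3q_T²). Setting ∂π_T/∂q_T = 0: 214 - 8q_T - (q_X) = 0.
Rearranging gives the reaction functions q_X = (241 - q_T)/4 and q_T = (214 - q_X)/8.
Solving the pair: q_X = 1714/31, q_T = 615/31.
Total output Q = 75.1290, so price P = 250 - 75.1290 = 174.8710.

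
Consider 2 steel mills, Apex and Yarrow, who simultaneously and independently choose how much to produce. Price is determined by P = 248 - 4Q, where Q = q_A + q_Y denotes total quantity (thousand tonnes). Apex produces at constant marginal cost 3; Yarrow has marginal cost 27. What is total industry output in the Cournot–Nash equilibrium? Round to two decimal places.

38.83

Apex's profit: π_A = (248 - 4Q)q_A - (3q_A). Setting ∂π_A/∂q_A = 0: 245 - 8q_A - 4(q_Y) = 0.
Yarrow's first-order condition: 221 - 8q_Y - 4(q_A) = 0.
Best responses: q_A = (245 - 4q_Y)/8, q_Y = (221 - 4q_A)/8.
Substituting one into the other gives q_A = 269/12 and q_Y = 197/12.
Total output Q = 269/12 + 197/12 = 233/6.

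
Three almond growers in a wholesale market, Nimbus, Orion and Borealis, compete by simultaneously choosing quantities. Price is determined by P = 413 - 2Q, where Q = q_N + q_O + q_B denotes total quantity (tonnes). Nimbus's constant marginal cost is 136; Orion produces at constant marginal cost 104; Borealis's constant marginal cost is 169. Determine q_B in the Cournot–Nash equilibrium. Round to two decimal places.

Nimbus's profit: π_N = (413 - 2Q)q_N - (136q_N). Setting ∂π_N/∂q_N = 0: 277 - 4q_N - 2(q_O + q_B) = 0.
Orion's profit: π_O = (413 - 2Q)q_O - (104q_O). Setting ∂π_O/∂q_O = 0: 309 - 4q_O - 2(q_N + q_B) = 0.
Borealis's profit: π_B = (413 - 2Q)q_B - (169q_B). Setting ∂π_B/∂q_B = 0: 244 - 4q_B - 2(q_N + q_O) = 0.
Summing all 3 equations gives 830 − 8Q = 0, hence Q = 415/4.
Back-substituting: q_N = (277 − 415/2)/2 = 139/4, q_O = (309 − 415/2)/2 = 203/4, q_B = (244 − 415/2)/2 = 73/4.

18.25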